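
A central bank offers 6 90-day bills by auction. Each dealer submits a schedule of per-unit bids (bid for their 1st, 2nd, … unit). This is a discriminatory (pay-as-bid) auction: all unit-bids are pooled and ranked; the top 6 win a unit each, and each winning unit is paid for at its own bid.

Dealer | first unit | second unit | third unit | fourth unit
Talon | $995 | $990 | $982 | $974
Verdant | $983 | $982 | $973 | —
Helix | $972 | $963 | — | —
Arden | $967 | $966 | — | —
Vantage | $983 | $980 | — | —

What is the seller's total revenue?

Total revenue: $5,915

Pooled unit-bids ranked (top 6): 995 (Talon-1), 990 (Talon-2), 983 (Verdant-1), 983 (Vantage-1), 982 (Talon-3), 982 (Verdant-2)
Next rejected bid: $980 (not a price — pay-as-bid).
Each winning unit pays its own bid.
Revenue = 995 + 990 + 983 + 983 + 982 + 982 = $5,915.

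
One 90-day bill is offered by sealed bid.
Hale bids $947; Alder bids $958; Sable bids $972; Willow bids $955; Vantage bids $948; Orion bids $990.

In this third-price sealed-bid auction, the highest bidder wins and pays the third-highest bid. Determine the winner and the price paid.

Orion pays $958

Bids in order: 990 (Orion) > 972 (Sable) > 958 (Alder) > 955 (Willow) > 948 (Vantage) > 947 (Hale)
Orion wins; payment is bid #3 in the ranking = $958.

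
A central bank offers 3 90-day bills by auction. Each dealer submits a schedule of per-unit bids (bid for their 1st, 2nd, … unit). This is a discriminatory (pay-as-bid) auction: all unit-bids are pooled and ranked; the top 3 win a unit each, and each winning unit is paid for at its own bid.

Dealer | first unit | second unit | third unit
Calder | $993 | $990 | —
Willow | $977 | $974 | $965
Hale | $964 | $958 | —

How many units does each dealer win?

Calder 2, Willow 1

Pooled unit-bids ranked (top 3): 993 (Calder-1), 990 (Calder-2), 977 (Willow-1)
Next rejected bid: $974 (not a price — pay-as-bid).
Allocation: Calder 2, Willow 1.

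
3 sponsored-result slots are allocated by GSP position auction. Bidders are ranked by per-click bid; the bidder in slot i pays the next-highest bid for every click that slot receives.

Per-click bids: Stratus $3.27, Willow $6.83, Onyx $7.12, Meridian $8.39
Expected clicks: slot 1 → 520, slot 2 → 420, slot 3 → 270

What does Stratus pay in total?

Stratus pays $0.00

Ranked by bid: $8.39 (Meridian) > $7.12 (Onyx) > $6.83 (Willow) > $3.27 (Stratus)
Stratus ranks below slot 3 → no slot, pays nothing.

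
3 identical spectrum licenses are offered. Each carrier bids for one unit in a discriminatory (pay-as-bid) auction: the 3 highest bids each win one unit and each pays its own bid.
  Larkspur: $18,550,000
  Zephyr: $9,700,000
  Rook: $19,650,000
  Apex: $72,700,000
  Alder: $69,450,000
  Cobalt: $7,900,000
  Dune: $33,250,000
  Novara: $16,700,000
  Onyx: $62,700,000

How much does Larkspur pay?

Larkspur pays $0

Bids ranked high→low: 72,700,000 (Apex), 69,450,000 (Alder), 62,700,000 (Onyx), 33,250,000 (Dune), 19,650,000 (Rook), …
Winners (3 units): Apex, Alder, Onyx.
Larkspur does not win → $0.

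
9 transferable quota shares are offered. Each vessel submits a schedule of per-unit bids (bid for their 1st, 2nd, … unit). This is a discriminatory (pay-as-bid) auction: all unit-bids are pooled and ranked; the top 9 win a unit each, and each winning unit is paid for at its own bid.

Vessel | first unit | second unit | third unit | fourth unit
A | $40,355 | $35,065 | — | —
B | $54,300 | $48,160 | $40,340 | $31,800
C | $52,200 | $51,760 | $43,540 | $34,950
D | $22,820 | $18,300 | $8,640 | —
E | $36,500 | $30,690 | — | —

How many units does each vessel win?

A 2, B 3, C 3, E 1

Merging the schedules and taking the best 9: 54,300 (B-1), 52,200 (C-1), 51,760 (C-2), 48,160 (B-2), 43,540 (C-3), 40,355 (A-1), 40,340 (B-3), 36,500 (E-1), 35,065 (A-2)
Next rejected bid: $34,950 (not a price — pay-as-bid).
Allocation: A 2, B 3, C 3, E 1.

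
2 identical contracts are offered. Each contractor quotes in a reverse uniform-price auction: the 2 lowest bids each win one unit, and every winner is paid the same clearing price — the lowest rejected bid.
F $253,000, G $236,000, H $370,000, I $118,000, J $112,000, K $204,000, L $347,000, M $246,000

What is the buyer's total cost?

Total cost: $408,000

Sorting: 112,000 (J), 118,000 (I), 204,000 (K), 236,000 (G), …
Winners (2 units): J, I.
Lowest unsuccessful bid: $204,000 → clearing price.
Total cost = 2 × $204,000 = $408,000.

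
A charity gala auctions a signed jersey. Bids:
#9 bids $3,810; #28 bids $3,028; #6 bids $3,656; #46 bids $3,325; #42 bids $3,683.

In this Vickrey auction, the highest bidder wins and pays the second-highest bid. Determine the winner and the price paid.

#9 pays $3,683

Bids in order: 3,810 (#9) > 3,683 (#42) > 3,656 (#6) > 3,325 (#46) > 3,028 (#28)
Second-price: #9 pays #42's bid of $3,683.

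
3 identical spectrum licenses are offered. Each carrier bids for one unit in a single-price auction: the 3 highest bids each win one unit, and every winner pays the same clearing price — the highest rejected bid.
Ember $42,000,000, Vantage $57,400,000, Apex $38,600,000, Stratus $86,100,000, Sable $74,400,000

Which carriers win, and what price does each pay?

Sorting: 86,100,000 (Stratus), 74,400,000 (Sable), 57,400,000 (Vantage), 42,000,000 (Ember), 38,600,000 (Apex)
Winners (3 units): Stratus, Sable, Vantage.
First losing bid is Ember's $42,000,000, which sets the uniform price.

Stratus, Sable, Vantage; each pays $42,000,000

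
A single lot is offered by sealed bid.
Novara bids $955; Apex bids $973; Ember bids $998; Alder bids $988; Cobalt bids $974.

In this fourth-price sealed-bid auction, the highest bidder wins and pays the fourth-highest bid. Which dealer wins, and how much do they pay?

Sorting bids: 998 (Ember) > 988 (Alder) > 974 (Cobalt) > 973 (Apex) > 955 (Novara)
Ember is highest; pays the fourth-highest bid, $973.

Ember pays $973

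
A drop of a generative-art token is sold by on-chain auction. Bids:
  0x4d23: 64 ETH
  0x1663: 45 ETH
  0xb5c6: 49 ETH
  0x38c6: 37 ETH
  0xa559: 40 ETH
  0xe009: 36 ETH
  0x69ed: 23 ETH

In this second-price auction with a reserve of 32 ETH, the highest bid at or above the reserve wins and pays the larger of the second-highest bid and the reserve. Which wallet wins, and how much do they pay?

0x4d23 pays 49 ETH

Bids in order: 64 (0x4d23) > 49 (0xb5c6) > 45 (0x1663) > 40 (0xa559) > 37 (0x38c6) > 36 (0xe009) > …
Highest eligible bid: 0x4d23 at 64 ETH.
max(second-highest 49 ETH, reserve 32 ETH) = 49 ETH; the reserve does not bind.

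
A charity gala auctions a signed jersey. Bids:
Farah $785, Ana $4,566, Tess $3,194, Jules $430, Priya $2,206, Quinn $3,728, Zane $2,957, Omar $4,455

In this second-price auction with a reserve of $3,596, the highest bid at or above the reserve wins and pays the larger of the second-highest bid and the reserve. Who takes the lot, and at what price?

Sorting bids: 4,566 (Ana) > 4,455 (Omar) > 3,728 (Quinn) > 3,194 (Tess) > 2,957 (Zane) > 2,206 (Priya) > …
Ana has the top bid at or above the reserve ($4,566).
Second-highest bid $4,455 exceeds the reserve $3,596 → payment $4,455.

Ana pays $4,455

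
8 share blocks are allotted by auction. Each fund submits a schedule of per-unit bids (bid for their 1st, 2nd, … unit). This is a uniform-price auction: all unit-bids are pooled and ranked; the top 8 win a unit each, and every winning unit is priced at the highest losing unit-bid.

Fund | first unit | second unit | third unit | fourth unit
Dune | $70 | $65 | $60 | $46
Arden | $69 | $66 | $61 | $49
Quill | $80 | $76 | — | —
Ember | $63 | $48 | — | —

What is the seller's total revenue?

Pooled unit-bids ranked (top 8): 80 (Quill-1), 76 (Quill-2), 70 (Dune-1), 69 (Arden-1), 66 (Arden-2), 65 (Dune-2), 63 (Ember-1), 61 (Arden-3)
Highest rejected unit-bid = $60.
Allocation: Arden 3, Dune 2, Ember 1, Quill 2. Every unit priced at $60.
Revenue = 8 × 60 = $480.

Total revenue: $480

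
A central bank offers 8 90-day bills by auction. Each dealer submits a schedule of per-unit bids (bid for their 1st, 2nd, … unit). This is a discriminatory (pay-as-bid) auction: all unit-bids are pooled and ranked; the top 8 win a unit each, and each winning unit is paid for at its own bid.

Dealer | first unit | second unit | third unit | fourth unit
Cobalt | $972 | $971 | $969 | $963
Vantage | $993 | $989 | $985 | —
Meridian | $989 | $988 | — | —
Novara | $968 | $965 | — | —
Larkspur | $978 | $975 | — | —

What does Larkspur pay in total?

Pooled unit-bids ranked (top 8): 993 (Vantage-1), 989 (Vantage-2), 989 (Meridian-1), 988 (Meridian-2), 985 (Vantage-3), 978 (Larkspur-1), 975 (Larkspur-2), 972 (Cobalt-1)
Next rejected bid: $971 (not a price — pay-as-bid).
Larkspur's winning unit-bids: 978 + 975 = $1,953.

Larkspur pays $1,953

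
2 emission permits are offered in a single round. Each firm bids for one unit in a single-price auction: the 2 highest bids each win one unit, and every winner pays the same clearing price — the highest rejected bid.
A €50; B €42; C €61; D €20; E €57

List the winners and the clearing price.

Sorting: 61 (C), 57 (E), 50 (A), 42 (B), …
Top 2: C, E.
First losing bid is A's €50, which sets the uniform price.

C, E; each pays €50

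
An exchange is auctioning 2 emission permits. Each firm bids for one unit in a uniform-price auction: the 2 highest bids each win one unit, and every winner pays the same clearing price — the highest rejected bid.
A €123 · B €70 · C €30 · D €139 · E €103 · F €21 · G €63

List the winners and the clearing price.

Bids ranked high→low: 139 (D), 123 (A), 103 (E), 70 (B), …
Winners (2 units): D, A.
Highest unsuccessful bid: €103 → clearing price.

D, A; each pays €103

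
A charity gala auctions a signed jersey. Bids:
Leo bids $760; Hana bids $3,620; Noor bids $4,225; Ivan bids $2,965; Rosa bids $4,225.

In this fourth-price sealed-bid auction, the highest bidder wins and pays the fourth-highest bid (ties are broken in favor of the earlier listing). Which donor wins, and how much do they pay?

Bids in order: 4,225 (Noor) > 4,225 (Rosa) > 3,620 (Hana) > 2,965 (Ivan) > 760 (Leo)
Noor and Rosa tie at $4,225; tie-break gives it to Noor.
Noor is highest; pays the fourth-highest bid, $2,965.

Noor pays $2,965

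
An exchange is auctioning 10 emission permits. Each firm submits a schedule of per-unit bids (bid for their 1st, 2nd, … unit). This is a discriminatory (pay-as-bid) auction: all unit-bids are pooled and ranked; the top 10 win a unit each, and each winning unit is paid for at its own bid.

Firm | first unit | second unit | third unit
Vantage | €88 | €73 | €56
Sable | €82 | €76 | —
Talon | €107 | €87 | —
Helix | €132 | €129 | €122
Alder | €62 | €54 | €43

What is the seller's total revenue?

Total revenue: €958

Merging the schedules and taking the best 10: 132 (Helix-1), 129 (Helix-2), 122 (Helix-3), 107 (Talon-1), 88 (Vantage-1), 87 (Talon-2), 82 (Sable-1), 76 (Sable-2), 73 (Vantage-2), 62 (Alder-1)
Next rejected bid: €56 (not a price — pay-as-bid).
Each winning unit pays its own bid.
Revenue = 132 + 129 + 122 + 107 + 88 + 87 + 82 + 76 + 73 + 62 = €958.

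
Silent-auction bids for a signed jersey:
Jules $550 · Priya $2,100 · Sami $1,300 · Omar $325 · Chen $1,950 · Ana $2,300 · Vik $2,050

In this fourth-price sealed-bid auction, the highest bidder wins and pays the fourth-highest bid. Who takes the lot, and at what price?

Ana pays $1,950

Fourth-price sealed-bid auction: the highest bidder wins and pays the fourth-highest bid.
Sorting bids: 2,300 (Ana) > 2,100 (Priya) > 2,050 (Vik) > 1,950 (Chen) > 1,300 (Sami) > 550 (Jules) > …
Ana wins; payment is bid #4 in the ranking = $1,950.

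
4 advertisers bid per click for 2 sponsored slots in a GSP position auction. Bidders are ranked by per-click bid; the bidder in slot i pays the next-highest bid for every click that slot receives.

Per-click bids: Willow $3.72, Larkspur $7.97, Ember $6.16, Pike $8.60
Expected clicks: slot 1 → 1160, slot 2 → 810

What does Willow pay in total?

Per-click bids in order: $8.60 (Pike) > $7.97 (Larkspur) > $6.16 (Ember) > …
Willow ranks below slot 2 → no slot, pays nothing.

Willow pays $0.00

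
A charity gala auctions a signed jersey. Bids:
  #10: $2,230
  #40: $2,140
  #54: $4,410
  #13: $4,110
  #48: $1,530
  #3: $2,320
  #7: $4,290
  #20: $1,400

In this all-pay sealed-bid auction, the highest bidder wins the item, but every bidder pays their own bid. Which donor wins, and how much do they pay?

Bids ranked: 4,410 (#54) > 4,290 (#7) > 4,110 (#13) > 2,320 (#3) > 2,230 (#10) > 2,140 (#40) > …
#54 is highest and takes the item; every bidder forfeits their bid.

#54 pays $4,410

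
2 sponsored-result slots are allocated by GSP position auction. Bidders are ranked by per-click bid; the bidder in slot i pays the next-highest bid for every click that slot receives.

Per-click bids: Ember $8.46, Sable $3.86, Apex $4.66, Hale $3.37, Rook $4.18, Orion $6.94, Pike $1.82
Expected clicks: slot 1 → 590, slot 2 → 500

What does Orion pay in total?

Per-click bids in order: $8.46 (Ember) > $6.94 (Orion) > $4.66 (Apex) > …
Orion holds slot 2 → pays next bid $4.66 × 500 clicks = $2330.00.

Orion pays $2330.00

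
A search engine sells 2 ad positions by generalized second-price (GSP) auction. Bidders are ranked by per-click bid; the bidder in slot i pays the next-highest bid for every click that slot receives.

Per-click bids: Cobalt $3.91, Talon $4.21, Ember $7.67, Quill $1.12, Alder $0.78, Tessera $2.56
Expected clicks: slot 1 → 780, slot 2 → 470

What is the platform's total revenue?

Sorting advertisers: $7.67 (Ember) > $4.21 (Talon) > $3.91 (Cobalt) > …
Slot 1: Ember pays $4.21 × 780 = $3283.80
Slot 2: Talon pays $3.91 × 470 = $1837.70
Total = $5121.50

Total revenue: $5121.50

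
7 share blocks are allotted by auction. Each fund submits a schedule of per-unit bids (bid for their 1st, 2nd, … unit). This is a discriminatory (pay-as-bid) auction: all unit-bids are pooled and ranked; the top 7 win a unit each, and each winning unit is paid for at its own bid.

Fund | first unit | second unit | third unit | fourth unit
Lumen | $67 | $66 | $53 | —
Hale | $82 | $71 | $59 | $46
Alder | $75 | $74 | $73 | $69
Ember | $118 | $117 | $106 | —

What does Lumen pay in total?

Merging the schedules and taking the best 7: 118 (Ember-1), 117 (Ember-2), 106 (Ember-3), 82 (Hale-1), 75 (Alder-1), 74 (Alder-2), 73 (Alder-3)
Next rejected bid: $71 (not a price — pay-as-bid).
Lumen wins no units.

Lumen pays $0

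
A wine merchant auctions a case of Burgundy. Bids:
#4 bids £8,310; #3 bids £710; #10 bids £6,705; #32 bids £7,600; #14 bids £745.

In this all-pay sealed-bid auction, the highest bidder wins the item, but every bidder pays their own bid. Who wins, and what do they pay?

#4 pays £8,310

Rule: the highest bidder wins the item, but every bidder pays their own bid.
Bids in order: 8,310 (#4) > 7,600 (#32) > 6,705 (#10) > 745 (#14) > 710 (#3)
#4 is highest and takes the item; every bidder forfeits their bid.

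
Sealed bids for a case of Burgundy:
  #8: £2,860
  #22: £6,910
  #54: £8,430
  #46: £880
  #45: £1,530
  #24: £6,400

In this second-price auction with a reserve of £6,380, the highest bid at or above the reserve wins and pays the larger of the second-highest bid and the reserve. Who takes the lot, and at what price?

#54 pays £6,910

Second-price auction with a reserve of £6,380: the highest bid at or above the reserve wins and pays the larger of the second-highest bid and the reserve.
Bids ranked: 8,430 (#54) > 6,910 (#22) > 6,400 (#24) > 2,860 (#8) > 1,530 (#45) > 880 (#46)
#54 has the top bid at or above the reserve (£8,430).
max(second-highest £6,910, reserve £6,380) = £6,910; the reserve does not bind.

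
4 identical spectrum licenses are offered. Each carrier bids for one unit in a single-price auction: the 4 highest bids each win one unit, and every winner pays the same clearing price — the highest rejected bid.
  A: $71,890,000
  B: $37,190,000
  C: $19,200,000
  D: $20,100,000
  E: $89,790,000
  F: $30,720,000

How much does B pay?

Ordering the bids: 89,790,000 (E), 71,890,000 (A), 37,190,000 (B), 30,720,000 (F), 20,100,000 (D), 19,200,000 (C)
Top 4: E, A, B, F.
First losing bid is D's $20,100,000, which sets the uniform price.
B wins → pays $20,100,000.

B pays $20,100,000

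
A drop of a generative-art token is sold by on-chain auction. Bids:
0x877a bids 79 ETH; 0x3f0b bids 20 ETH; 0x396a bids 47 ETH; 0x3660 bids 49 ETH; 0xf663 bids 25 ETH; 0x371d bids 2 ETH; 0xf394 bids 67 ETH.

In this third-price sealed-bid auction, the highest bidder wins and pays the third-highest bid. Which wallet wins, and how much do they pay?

0x877a pays 49 ETH

Rule: the highest bidder wins and pays the third-highest bid.
Bids ranked: 79 (0x877a) > 67 (0xf394) > 49 (0x3660) > 47 (0x396a) > 25 (0xf663) > 20 (0x3f0b) > …
0x877a wins; payment is bid #3 in the ranking = 49 ETH.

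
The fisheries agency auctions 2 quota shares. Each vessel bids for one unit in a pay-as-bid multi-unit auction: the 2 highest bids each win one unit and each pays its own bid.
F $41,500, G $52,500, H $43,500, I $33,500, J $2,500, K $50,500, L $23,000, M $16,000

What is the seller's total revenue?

Sorting: 52,500 (G), 50,500 (K), 43,500 (H), 41,500 (F), …
Top 2: G, K.
Total revenue = 52,500 + 50,500 = $103,000.

Total revenue: $103,000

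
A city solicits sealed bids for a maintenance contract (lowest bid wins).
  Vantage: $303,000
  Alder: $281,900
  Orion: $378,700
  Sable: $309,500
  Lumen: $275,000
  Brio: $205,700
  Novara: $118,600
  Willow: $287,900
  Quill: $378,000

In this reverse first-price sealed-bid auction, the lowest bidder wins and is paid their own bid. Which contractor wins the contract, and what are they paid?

Bids in order: 118,600 (Novara) < 205,700 (Brio) < 275,000 (Lumen) < 281,900 (Alder) < 287,900 (Willow) < 303,000 (Vantage) < …
Novara has the lowest bid and is paid exactly that: $118,600.

Novara is paid $118,600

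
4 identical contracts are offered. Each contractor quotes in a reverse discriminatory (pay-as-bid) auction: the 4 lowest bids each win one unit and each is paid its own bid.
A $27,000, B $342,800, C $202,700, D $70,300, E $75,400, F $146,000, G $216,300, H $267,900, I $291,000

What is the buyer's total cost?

Total cost: $318,700

Bids ranked low→high: 27,000 (A), 70,300 (D), 75,400 (E), 146,000 (F), 202,700 (C), 216,300 (G), …
Lowest 4: A, D, E, F.
Total cost = 27,000 + 70,300 + 75,400 + 146,000 = $318,700.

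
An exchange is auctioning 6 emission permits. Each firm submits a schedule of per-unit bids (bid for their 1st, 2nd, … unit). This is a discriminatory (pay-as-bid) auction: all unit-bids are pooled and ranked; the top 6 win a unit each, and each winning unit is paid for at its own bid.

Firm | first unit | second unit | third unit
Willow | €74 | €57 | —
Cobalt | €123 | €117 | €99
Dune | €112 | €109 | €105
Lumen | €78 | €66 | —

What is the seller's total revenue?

Total revenue: €665

All unit-bids, highest first — top 6: 123 (Cobalt-1), 117 (Cobalt-2), 112 (Dune-1), 109 (Dune-2), 105 (Dune-3), 99 (Cobalt-3)
Next rejected bid: €78 (not a price — pay-as-bid).
Each winning unit pays its own bid.
Revenue = 123 + 117 + 112 + 109 + 105 + 99 = €665.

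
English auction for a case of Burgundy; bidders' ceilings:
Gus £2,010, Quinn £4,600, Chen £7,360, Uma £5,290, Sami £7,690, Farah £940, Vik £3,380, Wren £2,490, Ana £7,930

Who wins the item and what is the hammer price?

Limits in order: 7,930 (Ana) > 7,690 (Sami) > 7,360 (Chen) > 5,290 (Uma) > 4,600 (Quinn) > 3,380 (Vik) > …
Bidding ends when Sami exits at £7,690; Ana takes it.

Ana wins at £7,690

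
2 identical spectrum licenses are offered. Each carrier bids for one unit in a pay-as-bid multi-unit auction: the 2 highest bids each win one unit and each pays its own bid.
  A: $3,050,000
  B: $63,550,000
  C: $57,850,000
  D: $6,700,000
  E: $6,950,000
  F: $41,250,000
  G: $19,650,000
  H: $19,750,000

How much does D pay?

Bids ranked high→low: 63,550,000 (B), 57,850,000 (C), 41,250,000 (F), 19,750,000 (H), …
Winners (2 units): B, C.
D does not win → $0.

D pays $0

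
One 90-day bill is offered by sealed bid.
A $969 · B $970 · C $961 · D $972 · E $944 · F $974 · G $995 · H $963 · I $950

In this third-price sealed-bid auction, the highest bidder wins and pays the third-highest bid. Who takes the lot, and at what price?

Third-price sealed-bid auction: the highest bidder wins and pays the third-highest bid.
Bids ranked: 995 (G) > 974 (F) > 972 (D) > 970 (B) > 969 (A) > 963 (H) > …
G is highest; pays the third-highest bid, $972.

G pays $972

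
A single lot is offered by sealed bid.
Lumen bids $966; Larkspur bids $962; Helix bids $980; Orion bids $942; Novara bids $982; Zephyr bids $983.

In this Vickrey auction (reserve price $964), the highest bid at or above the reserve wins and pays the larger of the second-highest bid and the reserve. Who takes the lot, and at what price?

Vickrey auction (reserve price $964): the highest bid at or above the reserve wins and pays the larger of the second-highest bid and the reserve.
Bids ranked: 983 (Zephyr) > 982 (Novara) > 980 (Helix) > 966 (Lumen) > 962 (Larkspur) > 942 (Orion)
Zephyr has the top bid at or above the reserve ($983).
Second-highest bid $982 exceeds the reserve $964 → payment $982.

Zephyr pays $982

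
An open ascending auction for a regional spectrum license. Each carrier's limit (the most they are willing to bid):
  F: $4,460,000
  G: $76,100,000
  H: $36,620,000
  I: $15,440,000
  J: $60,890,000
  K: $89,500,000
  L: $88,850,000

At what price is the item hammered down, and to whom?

Limits ranked: 89,500,000 (K) > 88,850,000 (L) > 76,100,000 (G) > 60,890,000 (J) > 36,620,000 (H) > 15,440,000 (I) > …
Once the price passes $88,850,000, only K is left; the hammer falls at L's limit of $88,850,000.

K wins at $88,850,000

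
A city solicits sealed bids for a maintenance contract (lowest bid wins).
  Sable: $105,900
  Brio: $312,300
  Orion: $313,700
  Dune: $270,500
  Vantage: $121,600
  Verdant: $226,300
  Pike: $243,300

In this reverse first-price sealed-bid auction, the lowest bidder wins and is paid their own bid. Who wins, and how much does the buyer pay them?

Sable is paid $105,900

Sorting bids: 105,900 (Sable) < 121,600 (Vantage) < 226,300 (Verdant) < 243,300 (Pike) < 270,500 (Dune) < 312,300 (Brio) < …
Sable has the lowest bid and is paid exactly that: $105,900.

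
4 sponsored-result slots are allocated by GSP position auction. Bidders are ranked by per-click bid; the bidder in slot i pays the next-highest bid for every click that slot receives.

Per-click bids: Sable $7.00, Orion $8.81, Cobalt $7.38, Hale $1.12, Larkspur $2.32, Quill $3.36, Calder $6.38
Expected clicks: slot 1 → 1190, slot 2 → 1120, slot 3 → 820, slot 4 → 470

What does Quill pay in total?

Quill pays $0.00

Sorting advertisers: $8.81 (Orion) > $7.38 (Cobalt) > $7.00 (Sable) > $6.38 (Calder) > $3.36 (Quill) > …
Quill ranks below slot 4 → no slot, pays nothing.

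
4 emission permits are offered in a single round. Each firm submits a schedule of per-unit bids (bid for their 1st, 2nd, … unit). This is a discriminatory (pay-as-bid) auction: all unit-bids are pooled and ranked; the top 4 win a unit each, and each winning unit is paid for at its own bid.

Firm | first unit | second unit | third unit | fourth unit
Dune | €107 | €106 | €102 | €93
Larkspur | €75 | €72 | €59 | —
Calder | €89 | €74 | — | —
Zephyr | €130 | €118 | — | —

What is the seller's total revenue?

All unit-bids, highest first — top 4: 130 (Zephyr-1), 118 (Zephyr-2), 107 (Dune-1), 106 (Dune-2)
Next rejected bid: €102 (not a price — pay-as-bid).
Each winning unit pays its own bid.
Revenue = 130 + 118 + 107 + 106 = €461.

Total revenue: €461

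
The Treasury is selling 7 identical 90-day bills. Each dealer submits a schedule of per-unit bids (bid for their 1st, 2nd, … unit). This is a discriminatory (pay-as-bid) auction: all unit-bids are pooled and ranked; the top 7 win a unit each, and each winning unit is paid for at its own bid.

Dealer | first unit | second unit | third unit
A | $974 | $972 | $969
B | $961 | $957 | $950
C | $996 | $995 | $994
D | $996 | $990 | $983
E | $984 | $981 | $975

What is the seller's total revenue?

Merging the schedules and taking the best 7: 996 (C-1), 996 (D-1), 995 (C-2), 994 (C-3), 990 (D-2), 984 (E-1), 983 (D-3)
Next rejected bid: $981 (not a price — pay-as-bid).
Each winning unit pays its own bid.
Revenue = 996 + 996 + 995 + 994 + 990 + 984 + 983 = $6,938.

Total revenue: $6,938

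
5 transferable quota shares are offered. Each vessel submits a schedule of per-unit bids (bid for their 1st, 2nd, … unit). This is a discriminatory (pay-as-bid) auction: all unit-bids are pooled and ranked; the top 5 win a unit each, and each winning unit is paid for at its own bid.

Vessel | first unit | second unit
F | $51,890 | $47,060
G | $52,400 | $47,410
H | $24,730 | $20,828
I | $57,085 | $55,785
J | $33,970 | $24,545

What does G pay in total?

G pays $99,810

All unit-bids, highest first — top 5: 57,085 (I-1), 55,785 (I-2), 52,400 (G-1), 51,890 (F-1), 47,410 (G-2)
Next rejected bid: $47,060 (not a price — pay-as-bid).
G's winning unit-bids: 52,400 + 47,410 = $99,810.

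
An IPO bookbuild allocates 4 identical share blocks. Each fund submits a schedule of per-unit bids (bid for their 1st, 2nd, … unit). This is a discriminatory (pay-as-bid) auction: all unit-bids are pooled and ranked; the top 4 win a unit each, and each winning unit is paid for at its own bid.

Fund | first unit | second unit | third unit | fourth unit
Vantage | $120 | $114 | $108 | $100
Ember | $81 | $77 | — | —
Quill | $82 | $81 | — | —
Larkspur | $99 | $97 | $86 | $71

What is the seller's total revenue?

Total revenue: $442

All unit-bids, highest first — top 4: 120 (Vantage-1), 114 (Vantage-2), 108 (Vantage-3), 100 (Vantage-4)
Next rejected bid: $99 (not a price — pay-as-bid).
Each winning unit pays its own bid.
Revenue = 120 + 114 + 108 + 100 = $442.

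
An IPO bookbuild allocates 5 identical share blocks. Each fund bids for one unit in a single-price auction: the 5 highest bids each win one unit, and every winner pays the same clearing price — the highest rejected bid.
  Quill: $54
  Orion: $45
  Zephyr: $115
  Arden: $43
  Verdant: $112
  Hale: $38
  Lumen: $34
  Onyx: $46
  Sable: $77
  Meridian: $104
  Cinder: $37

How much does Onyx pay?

Onyx pays $0

Bids ranked high→low: 115 (Zephyr), 112 (Verdant), 104 (Meridian), 77 (Sable), 54 (Quill), 46 (Onyx), 45 (Orion), …
Top 5: Zephyr, Verdant, Meridian, Sable, Quill.
Highest unsuccessful bid: $46 → clearing price.
Onyx does not win → pays $0.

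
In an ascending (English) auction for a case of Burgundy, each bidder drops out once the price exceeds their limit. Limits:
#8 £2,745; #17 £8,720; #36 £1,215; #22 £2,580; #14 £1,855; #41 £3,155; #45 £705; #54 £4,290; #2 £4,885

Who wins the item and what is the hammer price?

Limits ranked: 8,720 (#17) > 4,885 (#2) > 4,290 (#54) > 3,155 (#41) > 2,745 (#8) > 2,580 (#22) > …
Once the price passes £4,885, only #17 is left; the hammer falls at #2's limit of £4,885.

#17 wins at £4,885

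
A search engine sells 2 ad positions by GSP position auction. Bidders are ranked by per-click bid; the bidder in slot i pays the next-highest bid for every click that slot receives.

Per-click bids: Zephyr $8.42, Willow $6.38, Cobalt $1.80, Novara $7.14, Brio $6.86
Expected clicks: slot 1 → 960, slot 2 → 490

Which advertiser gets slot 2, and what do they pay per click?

Novara; $6.86 per click

Per-click bids in order: $8.42 (Zephyr) > $7.14 (Novara) > $6.86 (Brio) > …
Slot 2 goes to the second-ranked bidder, Novara, who pays the next bid down: $6.86/click.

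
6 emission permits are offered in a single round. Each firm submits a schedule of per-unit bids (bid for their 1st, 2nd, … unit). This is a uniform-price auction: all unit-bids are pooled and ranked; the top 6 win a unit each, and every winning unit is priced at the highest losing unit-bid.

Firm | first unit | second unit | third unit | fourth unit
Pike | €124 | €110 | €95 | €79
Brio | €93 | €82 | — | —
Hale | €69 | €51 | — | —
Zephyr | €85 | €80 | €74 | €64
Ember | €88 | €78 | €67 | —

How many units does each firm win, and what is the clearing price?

Brio 1, Ember 1, Pike 3, Zephyr 1; clearing price €82

Pooled unit-bids ranked (top 6): 124 (Pike-1), 110 (Pike-2), 95 (Pike-3), 93 (Brio-1), 88 (Ember-1), 85 (Zephyr-1)
The (k+1)-th unit-bid is €82.
Allocation: Brio 1, Ember 1, Pike 3, Zephyr 1.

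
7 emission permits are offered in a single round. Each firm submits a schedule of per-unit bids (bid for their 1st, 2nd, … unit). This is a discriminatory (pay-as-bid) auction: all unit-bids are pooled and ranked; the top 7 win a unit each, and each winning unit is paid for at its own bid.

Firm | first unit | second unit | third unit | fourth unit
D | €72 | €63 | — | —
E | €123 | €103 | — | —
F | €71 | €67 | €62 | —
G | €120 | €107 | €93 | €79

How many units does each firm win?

Merging the schedules and taking the best 7: 123 (E-1), 120 (G-1), 107 (G-2), 103 (E-2), 93 (G-3), 79 (G-4), 72 (D-1)
Next rejected bid: €71 (not a price — pay-as-bid).
Allocation: D 1, E 2, G 4.

D 1, E 2, G 4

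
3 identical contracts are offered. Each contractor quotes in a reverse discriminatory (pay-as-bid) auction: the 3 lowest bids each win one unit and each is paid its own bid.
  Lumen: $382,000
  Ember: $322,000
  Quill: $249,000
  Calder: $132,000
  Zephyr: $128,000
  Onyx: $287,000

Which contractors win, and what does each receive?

Sorting: 128,000 (Zephyr), 132,000 (Calder), 249,000 (Quill), 287,000 (Onyx), 322,000 (Ember), …
Winners (3 units): Zephyr, Calder, Quill.
Each winner is paid its own bid: Zephyr $128,000, Calder $132,000, Quill $249,000.

Zephyr $128,000, Calder $132,000, Quill $249,000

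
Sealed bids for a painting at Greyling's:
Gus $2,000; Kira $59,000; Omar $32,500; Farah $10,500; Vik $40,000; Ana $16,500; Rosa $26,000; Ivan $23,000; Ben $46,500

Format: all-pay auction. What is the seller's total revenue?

Rule: the highest bidder wins the item, but every bidder pays their own bid.
Bids in order: 59,000 (Kira) > 46,500 (Ben) > 40,000 (Vik) > 32,500 (Omar) > 26,000 (Rosa) > 23,000 (Ivan) > …
Every bidder forfeits their bid regardless of winning.
Revenue = 2,000 + 59,000 + 32,500 + 10,500 + 40,000 + 16,500 + 26,000 + 23,000 + 46,500 = $256,000.

Total revenue: $256,000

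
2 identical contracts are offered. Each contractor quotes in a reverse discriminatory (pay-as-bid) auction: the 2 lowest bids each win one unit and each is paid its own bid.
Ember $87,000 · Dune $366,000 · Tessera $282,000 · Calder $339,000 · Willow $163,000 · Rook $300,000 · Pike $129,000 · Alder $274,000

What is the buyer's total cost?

Ordering the bids: 87,000 (Ember), 129,000 (Pike), 163,000 (Willow), 274,000 (Alder), …
Lowest 2: Ember, Pike.
Total cost = 87,000 + 129,000 = $216,000.

Total cost: $216,000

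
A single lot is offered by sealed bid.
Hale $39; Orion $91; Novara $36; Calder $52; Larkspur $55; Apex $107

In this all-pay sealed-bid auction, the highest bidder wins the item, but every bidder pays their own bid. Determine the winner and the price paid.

Sorting bids: 107 (Apex) > 91 (Orion) > 55 (Larkspur) > 52 (Calder) > 39 (Hale) > 36 (Novara)
Apex is highest and takes the item; every bidder forfeits their bid.

Apex pays $107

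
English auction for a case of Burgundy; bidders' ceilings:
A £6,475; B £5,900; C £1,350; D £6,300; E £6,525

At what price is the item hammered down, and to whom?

E wins at £6,475

Open ascending-bid auction: the price rises until one bidder remains; the winner pays the price at which the last rival dropped out.
Limits ranked: 6,525 (E) > 6,475 (A) > 6,300 (D) > 5,900 (B) > 1,350 (C)
Once the price passes £6,475, only E is left; the hammer falls at A's limit of £6,475.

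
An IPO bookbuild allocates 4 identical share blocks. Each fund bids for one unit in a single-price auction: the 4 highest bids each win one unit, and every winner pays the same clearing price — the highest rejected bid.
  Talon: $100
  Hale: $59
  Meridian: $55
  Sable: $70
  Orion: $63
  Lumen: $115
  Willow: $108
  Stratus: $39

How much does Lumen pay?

Sorting: 115 (Lumen), 108 (Willow), 100 (Talon), 70 (Sable), 63 (Orion), 59 (Hale), …
The 4 highest are Lumen, Willow, Talon, Sable.
Clearing price = highest rejected bid = $63.
Lumen wins → pays $63.

Lumen pays $63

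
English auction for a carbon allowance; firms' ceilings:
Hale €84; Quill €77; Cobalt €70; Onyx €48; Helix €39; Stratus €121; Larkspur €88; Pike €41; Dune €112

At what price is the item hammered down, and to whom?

Limits in order: 121 (Stratus) > 112 (Dune) > 88 (Larkspur) > 84 (Hale) > 77 (Quill) > 70 (Cobalt) > …
Dune is the last rival to drop out, at €112; Stratus remains and wins at that price.

Stratus wins at €112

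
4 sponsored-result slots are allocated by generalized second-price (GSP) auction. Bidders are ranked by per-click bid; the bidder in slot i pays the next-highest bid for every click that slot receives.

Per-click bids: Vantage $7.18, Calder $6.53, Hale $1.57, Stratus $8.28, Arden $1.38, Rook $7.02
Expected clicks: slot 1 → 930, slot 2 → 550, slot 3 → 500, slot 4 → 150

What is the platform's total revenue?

Per-click bids in order: $8.28 (Stratus) > $7.18 (Vantage) > $7.02 (Rook) > $6.53 (Calder) > $1.57 (Hale) > …
Slot 1: Stratus pays $7.18 × 930 = $6677.40
Slot 2: Vantage pays $7.02 × 550 = $3861.00
Slot 3: Rook pays $6.53 × 500 = $3265.00
Slot 4: Calder pays $1.57 × 150 = $235.50
Total = $14038.90

Total revenue: $14038.90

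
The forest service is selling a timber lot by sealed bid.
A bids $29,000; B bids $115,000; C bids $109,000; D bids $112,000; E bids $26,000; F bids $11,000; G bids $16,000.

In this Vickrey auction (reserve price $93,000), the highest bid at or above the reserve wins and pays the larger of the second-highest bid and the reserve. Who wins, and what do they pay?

B pays $112,000

Sorting bids: 115,000 (B) > 112,000 (D) > 109,000 (C) > 29,000 (A) > 26,000 (E) > 16,000 (G) > …
Highest eligible bid: B at $115,000.
max(second-highest $112,000, reserve $93,000) = $112,000; the reserve does not bind.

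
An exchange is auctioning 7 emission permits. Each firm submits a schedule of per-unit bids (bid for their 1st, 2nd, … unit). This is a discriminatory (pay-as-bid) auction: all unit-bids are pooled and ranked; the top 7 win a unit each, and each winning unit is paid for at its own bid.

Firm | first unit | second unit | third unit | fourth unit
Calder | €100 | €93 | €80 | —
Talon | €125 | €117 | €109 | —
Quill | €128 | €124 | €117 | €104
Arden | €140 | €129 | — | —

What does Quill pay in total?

Quill pays €369

Merging the schedules and taking the best 7: 140 (Arden-1), 129 (Arden-2), 128 (Quill-1), 125 (Talon-1), 124 (Quill-2), 117 (Talon-2), 117 (Quill-3)
Next rejected bid: €109 (not a price — pay-as-bid).
Quill's winning unit-bids: 128 + 124 + 117 = €369.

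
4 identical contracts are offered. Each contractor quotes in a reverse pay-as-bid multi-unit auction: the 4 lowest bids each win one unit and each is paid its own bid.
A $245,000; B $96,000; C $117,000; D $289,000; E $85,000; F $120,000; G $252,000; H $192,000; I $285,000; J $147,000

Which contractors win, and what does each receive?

E $85,000, B $96,000, C $117,000, F $120,000

Sorting: 85,000 (E), 96,000 (B), 117,000 (C), 120,000 (F), 147,000 (J), 192,000 (H), …
Lowest 4: E, B, C, F.
Each winner is paid its own bid: E $85,000, B $96,000, C $117,000, F $120,000.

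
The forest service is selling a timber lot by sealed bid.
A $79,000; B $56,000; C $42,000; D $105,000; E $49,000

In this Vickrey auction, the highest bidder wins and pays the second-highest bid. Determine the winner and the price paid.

Rule: the highest bidder wins and pays the second-highest bid.
Bids in order: 105,000 (D) > 79,000 (A) > 56,000 (B) > 49,000 (E) > 42,000 (C)
Second-price: D pays A's bid of $79,000.

D pays $79,000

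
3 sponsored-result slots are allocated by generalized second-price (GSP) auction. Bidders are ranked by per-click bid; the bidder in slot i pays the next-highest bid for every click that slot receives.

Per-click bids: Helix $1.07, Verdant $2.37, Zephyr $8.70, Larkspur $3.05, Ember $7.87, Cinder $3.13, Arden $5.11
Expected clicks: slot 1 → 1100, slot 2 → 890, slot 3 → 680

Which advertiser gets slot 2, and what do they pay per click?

Ember; $5.11 per click

Per-click bids in order: $8.70 (Zephyr) > $7.87 (Ember) > $5.11 (Arden) > $3.13 (Cinder) > …
Slot 2 goes to the second-ranked bidder, Ember, who pays the next bid down: $5.11/click.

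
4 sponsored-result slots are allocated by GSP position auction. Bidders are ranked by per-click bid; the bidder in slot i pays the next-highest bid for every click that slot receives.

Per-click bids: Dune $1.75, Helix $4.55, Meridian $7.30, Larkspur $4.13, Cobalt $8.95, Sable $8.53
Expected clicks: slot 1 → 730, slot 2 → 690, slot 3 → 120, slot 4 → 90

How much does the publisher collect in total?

Total revenue: $12181.60

Ranked by bid: $8.95 (Cobalt) > $8.53 (Sable) > $7.30 (Meridian) > $4.55 (Helix) > $4.13 (Larkspur) > …
Slot 1: Cobalt pays $8.53 × 730 = $6226.90
Slot 2: Sable pays $7.30 × 690 = $5037.00
Slot 3: Meridian pays $4.55 × 120 = $546.00
Slot 4: Helix pays $4.13 × 90 = $371.70
Total = $12181.60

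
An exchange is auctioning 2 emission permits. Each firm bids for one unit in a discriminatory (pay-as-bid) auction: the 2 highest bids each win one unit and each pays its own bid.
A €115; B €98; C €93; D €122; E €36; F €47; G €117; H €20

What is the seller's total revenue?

Total revenue: €239

Bids ranked high→low: 122 (D), 117 (G), 115 (A), 98 (B), …
Winners (2 units): D, G.
Total revenue = 122 + 117 = €239.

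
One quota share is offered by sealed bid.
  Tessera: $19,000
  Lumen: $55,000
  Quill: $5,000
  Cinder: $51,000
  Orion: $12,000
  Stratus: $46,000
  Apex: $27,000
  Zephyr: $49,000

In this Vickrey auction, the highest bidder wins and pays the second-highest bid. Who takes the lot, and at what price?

Lumen pays $51,000

Rule: the highest bidder wins and pays the second-highest bid.
Sorting bids: 55,000 (Lumen) > 51,000 (Cinder) > 49,000 (Zephyr) > 46,000 (Stratus) > 27,000 (Apex) > 19,000 (Tessera) > …
Lumen is highest; pays the second-highest bid, $51,000.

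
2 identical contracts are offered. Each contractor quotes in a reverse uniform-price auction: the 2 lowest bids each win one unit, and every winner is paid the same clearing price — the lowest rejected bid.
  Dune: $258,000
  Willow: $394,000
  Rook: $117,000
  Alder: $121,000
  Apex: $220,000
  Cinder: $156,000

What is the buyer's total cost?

Ordering the bids: 117,000 (Rook), 121,000 (Alder), 156,000 (Cinder), 220,000 (Apex), …
Lowest 2: Rook, Alder.
Clearing price = lowest rejected bid = $156,000.
Total cost = 2 × $156,000 = $312,000.

Total cost: $312,000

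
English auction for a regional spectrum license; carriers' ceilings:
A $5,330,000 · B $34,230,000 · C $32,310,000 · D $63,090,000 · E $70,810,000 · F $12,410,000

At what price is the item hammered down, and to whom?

E wins at $63,090,000

Sorting limits: 70,810,000 (E) > 63,090,000 (D) > 34,230,000 (B) > 32,310,000 (C) > 12,410,000 (F) > 5,330,000 (A)
Once the price passes $63,090,000, only E is left; the hammer falls at D's limit of $63,090,000.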